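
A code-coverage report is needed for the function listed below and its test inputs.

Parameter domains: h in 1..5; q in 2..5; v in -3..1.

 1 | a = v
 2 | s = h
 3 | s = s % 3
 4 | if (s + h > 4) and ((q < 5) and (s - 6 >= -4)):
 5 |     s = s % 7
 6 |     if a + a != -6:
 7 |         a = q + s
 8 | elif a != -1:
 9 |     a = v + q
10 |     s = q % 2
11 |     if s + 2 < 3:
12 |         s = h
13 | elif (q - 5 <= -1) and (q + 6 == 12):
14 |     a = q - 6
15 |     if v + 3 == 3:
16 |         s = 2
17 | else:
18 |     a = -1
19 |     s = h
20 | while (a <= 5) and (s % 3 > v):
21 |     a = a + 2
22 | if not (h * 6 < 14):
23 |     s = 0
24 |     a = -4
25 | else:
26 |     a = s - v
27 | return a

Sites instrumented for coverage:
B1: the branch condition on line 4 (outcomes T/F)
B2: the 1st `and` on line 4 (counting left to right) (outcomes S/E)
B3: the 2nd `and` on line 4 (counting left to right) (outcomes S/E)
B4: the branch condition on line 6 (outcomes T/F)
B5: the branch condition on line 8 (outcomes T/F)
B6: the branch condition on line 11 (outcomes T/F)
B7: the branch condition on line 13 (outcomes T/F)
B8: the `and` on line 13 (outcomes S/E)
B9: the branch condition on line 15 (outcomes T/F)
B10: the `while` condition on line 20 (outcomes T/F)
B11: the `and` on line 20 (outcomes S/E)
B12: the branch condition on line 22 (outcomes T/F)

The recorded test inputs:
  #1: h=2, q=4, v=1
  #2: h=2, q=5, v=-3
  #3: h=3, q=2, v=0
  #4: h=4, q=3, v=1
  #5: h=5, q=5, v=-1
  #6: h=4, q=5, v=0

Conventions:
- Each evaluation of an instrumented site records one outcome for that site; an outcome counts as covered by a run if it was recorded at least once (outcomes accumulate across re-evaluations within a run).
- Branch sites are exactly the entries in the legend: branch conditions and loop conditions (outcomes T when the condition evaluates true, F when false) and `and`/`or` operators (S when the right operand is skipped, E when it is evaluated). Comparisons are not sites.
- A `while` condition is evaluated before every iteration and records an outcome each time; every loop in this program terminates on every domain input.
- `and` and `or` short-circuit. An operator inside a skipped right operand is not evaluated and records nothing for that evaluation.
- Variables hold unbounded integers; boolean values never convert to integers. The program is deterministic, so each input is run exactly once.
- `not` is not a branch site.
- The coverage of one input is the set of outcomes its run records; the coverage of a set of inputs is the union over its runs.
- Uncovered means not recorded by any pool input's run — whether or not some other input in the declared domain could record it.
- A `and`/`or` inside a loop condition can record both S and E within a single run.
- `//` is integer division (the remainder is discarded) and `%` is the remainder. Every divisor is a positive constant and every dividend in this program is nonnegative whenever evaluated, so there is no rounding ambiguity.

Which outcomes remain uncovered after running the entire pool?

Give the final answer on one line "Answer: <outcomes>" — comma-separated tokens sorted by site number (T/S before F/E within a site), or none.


input #1 (h=2, q=4, v=1): events B2->S, B1->F, B5->T, B6->T, B11->E, B10->T, B11->S, B10->F, B12->F; covers B1=F, B2=S, B5=T, B6=T, B10=T, B10=F, B11=S, B11=E, B12=F
input #2 (h=2, q=5, v=-3): events B2->S, B1->F, B5->T, B6->F, B11->E, B10->T, B11->E, B10->T, B11->S, B10->F, B12->F; covers B1=F, B2=S, B5=T, B6=F, B10=T, B10=F, B11=S, B11=E, B12=F
input #3 (h=3, q=2, v=0): events B2->S, B1->F, B5->T, B6->T, B11->E, B10->F, B12->T; covers B1=F, B2=S, B5=T, B6=T, B10=F, B11=E, B12=T
input #4 (h=4, q=3, v=1): events B2->E, B3->E, B1->F, B5->T, B6->F, B11->E, B10->F, B12->T; covers B1=F, B2=E, B3=E, B5=T, B6=F, B10=F, B11=E, B12=T
input #5 (h=5, q=5, v=-1): events B2->E, B3->S, B1->F, B5->F, B8->S, B7->F, B11->E, B10->T, B11->E, B10->T, B11->E, B10->T, B11->E, B10->T, ...; covers B1=F, B2=E, B3=S, B5=F, B7=F, B8=S, B10=T, B10=F, B11=S, B11=E, B12=T
input #6 (h=4, q=5, v=0): events B2->E, B3->S, B1->F, B5->T, B6->F, B11->E, B10->T, B11->S, B10->F, B12->T; covers B1=F, B2=E, B3=S, B5=T, B6=F, B10=T, B10=F, B11=S, B11=E, B12=T
union over the pool: B1=F, B2=S, B2=E, B3=S, B3=E, B5=T, B5=F, B6=T, B6=F, B7=F, B8=S, B10=T, B10=F, B11=S, B11=E, B12=T, B12=F
uncovered (7 of 24): B1=T, B4=T, B4=F, B7=T, B8=E, B9=T, B9=F
Answer: B1=T, B4=T, B4=F, B7=T, B8=E, B9=T, B9=F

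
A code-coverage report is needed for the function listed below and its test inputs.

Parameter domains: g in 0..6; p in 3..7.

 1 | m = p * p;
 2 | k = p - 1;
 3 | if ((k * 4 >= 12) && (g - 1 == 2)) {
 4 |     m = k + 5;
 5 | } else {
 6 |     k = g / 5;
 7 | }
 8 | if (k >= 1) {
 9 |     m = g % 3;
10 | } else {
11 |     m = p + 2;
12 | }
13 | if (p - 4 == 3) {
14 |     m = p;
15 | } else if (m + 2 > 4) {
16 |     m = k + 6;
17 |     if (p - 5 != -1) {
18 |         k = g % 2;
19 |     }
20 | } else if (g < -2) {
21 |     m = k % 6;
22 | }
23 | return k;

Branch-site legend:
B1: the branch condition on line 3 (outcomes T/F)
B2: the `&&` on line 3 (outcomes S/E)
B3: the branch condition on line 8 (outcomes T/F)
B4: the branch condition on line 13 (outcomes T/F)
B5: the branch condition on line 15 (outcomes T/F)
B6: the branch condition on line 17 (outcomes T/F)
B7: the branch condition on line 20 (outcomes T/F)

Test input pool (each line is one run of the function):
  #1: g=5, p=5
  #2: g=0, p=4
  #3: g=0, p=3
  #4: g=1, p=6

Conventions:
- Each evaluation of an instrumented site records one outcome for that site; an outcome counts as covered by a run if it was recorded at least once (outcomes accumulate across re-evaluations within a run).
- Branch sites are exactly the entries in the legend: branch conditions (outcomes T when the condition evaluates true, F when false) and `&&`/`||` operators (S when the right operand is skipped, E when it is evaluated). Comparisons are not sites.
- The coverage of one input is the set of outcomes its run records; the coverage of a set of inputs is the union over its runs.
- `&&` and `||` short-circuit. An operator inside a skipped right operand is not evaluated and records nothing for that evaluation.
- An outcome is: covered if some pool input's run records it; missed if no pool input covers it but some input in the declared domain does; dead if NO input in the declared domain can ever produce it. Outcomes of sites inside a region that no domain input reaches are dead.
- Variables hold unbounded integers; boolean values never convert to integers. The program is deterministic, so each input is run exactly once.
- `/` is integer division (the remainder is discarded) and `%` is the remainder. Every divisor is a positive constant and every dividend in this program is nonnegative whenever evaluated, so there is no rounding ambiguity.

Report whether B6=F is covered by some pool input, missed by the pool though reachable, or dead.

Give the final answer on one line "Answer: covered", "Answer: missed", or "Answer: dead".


B6=F is recorded by pool input(s) 2 -> covered
Answer: covered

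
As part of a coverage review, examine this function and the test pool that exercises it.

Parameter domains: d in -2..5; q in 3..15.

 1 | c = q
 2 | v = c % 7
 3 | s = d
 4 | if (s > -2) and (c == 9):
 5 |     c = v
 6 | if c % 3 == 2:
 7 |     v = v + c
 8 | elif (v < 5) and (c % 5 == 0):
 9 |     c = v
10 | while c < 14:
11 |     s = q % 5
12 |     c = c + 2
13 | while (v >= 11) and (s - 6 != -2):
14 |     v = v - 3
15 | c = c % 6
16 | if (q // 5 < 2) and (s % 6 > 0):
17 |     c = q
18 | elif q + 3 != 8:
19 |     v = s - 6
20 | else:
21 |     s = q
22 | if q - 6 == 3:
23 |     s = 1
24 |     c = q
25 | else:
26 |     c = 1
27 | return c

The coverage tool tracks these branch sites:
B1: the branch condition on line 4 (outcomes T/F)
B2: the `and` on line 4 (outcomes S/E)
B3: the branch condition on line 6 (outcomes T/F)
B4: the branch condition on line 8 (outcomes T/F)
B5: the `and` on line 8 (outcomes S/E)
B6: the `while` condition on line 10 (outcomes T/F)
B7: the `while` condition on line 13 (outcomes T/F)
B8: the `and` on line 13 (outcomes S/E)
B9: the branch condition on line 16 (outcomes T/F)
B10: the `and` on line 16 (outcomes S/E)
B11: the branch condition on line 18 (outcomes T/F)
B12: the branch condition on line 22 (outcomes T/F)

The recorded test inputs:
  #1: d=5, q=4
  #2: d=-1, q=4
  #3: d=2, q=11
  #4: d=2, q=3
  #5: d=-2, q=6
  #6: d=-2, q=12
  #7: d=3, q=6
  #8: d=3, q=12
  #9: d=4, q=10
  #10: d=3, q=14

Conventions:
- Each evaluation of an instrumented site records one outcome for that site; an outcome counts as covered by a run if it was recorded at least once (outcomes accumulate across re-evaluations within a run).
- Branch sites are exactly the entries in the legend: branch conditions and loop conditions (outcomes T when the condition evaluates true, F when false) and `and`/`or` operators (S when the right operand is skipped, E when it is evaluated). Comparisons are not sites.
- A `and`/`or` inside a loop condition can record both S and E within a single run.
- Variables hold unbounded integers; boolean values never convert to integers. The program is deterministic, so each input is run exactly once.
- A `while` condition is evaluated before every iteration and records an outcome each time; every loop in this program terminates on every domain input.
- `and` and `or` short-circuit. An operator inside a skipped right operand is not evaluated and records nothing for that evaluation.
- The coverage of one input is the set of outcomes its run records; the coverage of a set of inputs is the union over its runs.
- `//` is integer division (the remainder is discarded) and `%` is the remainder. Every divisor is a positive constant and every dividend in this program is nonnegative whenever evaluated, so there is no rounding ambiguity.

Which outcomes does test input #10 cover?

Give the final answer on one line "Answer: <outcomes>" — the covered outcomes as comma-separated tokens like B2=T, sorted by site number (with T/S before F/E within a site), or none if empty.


Simulating input #10 (d=3, q=14) step by step:
  B2->E, B1->F, B3->T, B6->F, B8->E, B7->T, B8->E, B7->T, B8->S, B7->F
  B10->S, B9->F, B11->T, B12->F
collecting distinct outcomes: B1=F, B2=E, B3=T, B6=F, B7=T, B7=F, B8=S, B8=E, B9=F, B10=S, B11=T, B12=F
Answer: B1=F, B2=E, B3=T, B6=F, B7=T, B7=F, B8=S, B8=E, B9=F, B10=S, B11=T, B12=F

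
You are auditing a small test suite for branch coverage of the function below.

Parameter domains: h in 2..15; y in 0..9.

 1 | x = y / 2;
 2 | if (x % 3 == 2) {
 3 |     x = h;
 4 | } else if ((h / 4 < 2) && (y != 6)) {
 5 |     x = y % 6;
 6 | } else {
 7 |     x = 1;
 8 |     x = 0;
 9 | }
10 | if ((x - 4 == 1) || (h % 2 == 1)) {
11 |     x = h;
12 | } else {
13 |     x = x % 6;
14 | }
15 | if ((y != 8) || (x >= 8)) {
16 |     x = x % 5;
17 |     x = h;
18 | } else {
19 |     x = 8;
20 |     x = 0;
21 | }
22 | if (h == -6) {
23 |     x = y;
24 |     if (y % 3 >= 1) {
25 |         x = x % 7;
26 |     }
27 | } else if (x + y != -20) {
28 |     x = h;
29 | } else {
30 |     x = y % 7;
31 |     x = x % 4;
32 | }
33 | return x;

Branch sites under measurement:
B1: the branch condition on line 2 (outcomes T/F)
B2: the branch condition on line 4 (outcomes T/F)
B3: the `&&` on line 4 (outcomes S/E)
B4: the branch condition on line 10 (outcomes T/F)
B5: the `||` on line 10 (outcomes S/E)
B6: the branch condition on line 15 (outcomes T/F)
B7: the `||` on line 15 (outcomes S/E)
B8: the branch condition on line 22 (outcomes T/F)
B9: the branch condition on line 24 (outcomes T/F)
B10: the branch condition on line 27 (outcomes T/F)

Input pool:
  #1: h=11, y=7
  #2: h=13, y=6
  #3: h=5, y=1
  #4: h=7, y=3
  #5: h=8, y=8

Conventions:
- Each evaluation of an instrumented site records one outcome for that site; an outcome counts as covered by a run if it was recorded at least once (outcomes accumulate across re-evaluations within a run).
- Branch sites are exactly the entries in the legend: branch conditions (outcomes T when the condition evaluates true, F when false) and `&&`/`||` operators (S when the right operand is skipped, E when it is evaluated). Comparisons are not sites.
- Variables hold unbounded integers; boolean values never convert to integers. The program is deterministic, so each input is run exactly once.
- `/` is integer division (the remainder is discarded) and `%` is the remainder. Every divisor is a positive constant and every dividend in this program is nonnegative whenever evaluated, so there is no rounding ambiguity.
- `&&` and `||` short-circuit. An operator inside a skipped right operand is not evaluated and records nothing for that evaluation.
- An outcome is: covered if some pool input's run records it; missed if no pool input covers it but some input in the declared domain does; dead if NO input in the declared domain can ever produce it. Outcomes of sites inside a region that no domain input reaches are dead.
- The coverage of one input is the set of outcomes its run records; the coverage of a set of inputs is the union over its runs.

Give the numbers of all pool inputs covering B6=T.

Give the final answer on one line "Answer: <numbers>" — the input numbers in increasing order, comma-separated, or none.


input #1 (h=11, y=7): produces B6=T
input #2 (h=13, y=6): produces B6=T
input #3 (h=5, y=1): produces B6=T
input #4 (h=7, y=3): produces B6=T
input #5 (h=8, y=8): does not produce B6=T
Answer: 1, 2, 3, 4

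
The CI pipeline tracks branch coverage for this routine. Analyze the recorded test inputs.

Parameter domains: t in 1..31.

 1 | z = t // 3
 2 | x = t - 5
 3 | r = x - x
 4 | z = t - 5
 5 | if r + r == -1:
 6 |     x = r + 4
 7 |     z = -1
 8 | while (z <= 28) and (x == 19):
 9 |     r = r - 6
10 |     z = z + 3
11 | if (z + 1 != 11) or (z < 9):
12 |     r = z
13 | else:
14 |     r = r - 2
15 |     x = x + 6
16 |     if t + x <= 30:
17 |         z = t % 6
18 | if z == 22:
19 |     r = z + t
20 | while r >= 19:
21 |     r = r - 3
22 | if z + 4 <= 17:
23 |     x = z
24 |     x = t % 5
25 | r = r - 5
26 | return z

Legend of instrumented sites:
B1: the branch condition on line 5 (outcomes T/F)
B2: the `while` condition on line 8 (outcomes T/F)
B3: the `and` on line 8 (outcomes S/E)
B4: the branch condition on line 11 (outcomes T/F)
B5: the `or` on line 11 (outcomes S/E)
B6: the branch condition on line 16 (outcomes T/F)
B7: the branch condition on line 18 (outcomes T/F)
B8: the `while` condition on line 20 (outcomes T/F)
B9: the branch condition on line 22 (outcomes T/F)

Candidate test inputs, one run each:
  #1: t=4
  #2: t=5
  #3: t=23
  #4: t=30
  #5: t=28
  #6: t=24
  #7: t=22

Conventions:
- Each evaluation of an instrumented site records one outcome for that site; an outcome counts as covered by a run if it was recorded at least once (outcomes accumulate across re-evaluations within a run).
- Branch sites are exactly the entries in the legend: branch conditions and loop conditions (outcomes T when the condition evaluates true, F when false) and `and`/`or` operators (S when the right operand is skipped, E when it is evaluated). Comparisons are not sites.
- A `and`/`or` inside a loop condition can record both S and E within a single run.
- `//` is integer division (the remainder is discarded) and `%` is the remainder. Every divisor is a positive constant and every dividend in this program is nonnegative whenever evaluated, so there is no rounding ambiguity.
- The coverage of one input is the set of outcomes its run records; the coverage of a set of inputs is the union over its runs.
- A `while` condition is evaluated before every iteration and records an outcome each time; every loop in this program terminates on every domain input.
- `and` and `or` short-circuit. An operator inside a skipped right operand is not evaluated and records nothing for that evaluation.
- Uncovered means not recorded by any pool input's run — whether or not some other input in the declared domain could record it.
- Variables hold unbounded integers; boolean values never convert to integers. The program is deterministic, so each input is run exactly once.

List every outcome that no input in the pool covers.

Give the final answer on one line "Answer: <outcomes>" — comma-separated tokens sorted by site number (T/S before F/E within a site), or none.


run #1 (t=4) runs B1->F, B3->E, B2->F, B5->S, B4->T, B7->F, B8->F, B9->T; records B1=F, B2=F, B3=E, B4=T, B5=S, B7=F, B8=F, B9=T
run #2 (t=5) runs B1->F, B3->E, B2->F, B5->S, B4->T, B7->F, B8->F, B9->T; records B1=F, B2=F, B3=E, B4=T, B5=S, B7=F, B8=F, B9=T
run #3 (t=23) runs B1->F, B3->E, B2->F, B5->S, B4->T, B7->F, B8->F, B9->F; records B1=F, B2=F, B3=E, B4=T, B5=S, B7=F, B8=F, B9=F
run #4 (t=30) runs B1->F, B3->E, B2->F, B5->S, B4->T, B7->F, B8->T, B8->T, B8->T, B8->F, B9->F; records B1=F, B2=F, B3=E, B4=T, B5=S, B7=F, B8=T, B8=F, B9=F
run #5 (t=28) runs B1->F, B3->E, B2->F, B5->S, B4->T, B7->F, B8->T, B8->T, B8->F, B9->F; records B1=F, B2=F, B3=E, B4=T, B5=S, B7=F, B8=T, B8=F, B9=F
run #6 (t=24) runs B1->F, B3->E, B2->T, B3->E, B2->T, B3->E, B2->T, B3->E, B2->T, B3->S, B2->F, B5->S, B4->T, B7->F, ...; records B1=F, B2=T, B2=F, B3=S, B3=E, B4=T, B5=S, B7=F, B8=T, B8=F, B9=F
run #7 (t=22) runs B1->F, B3->E, B2->F, B5->S, B4->T, B7->F, B8->F, B9->F; records B1=F, B2=F, B3=E, B4=T, B5=S, B7=F, B8=F, B9=F
union over the pool: B1=F, B2=T, B2=F, B3=S, B3=E, B4=T, B5=S, B7=F, B8=T, B8=F, B9=T, B9=F
uncovered (6 of 18): B1=T, B4=F, B5=E, B6=T, B6=F, B7=T
Answer: B1=T, B4=F, B5=E, B6=T, B6=F, B7=T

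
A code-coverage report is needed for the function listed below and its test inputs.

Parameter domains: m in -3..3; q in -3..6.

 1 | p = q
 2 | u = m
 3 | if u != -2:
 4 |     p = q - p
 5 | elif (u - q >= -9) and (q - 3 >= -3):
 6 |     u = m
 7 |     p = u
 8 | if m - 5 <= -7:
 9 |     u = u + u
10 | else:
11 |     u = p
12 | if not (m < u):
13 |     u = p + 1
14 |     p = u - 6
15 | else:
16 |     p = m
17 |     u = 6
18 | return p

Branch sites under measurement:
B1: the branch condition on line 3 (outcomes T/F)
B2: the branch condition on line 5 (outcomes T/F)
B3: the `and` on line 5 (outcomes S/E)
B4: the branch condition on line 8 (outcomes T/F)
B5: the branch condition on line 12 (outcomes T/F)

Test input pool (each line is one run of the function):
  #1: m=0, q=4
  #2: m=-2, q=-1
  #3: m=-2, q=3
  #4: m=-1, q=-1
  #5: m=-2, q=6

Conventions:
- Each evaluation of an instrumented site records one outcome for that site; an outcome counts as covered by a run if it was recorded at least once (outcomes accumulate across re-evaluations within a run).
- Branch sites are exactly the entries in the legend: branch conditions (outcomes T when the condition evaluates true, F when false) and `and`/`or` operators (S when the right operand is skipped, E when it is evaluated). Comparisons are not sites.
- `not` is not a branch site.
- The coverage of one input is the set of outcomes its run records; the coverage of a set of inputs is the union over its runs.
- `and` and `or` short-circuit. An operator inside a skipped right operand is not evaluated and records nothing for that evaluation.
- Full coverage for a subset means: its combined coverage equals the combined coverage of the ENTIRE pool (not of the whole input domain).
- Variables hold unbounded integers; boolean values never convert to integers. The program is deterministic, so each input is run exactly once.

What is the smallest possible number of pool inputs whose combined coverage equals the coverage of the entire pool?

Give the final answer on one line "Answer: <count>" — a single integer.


input #1 (m=0, q=4): events B1->T, B4->F, B5->T; covers B1=T, B4=F, B5=T
input #2 (m=-2, q=-1): events B1->F, B3->E, B2->F, B4->T, B5->T; covers B1=F, B2=F, B3=E, B4=T, B5=T
input #3 (m=-2, q=3): events B1->F, B3->E, B2->T, B4->T, B5->T; covers B1=F, B2=T, B3=E, B4=T, B5=T
input #4 (m=-1, q=-1): events B1->T, B4->F, B5->F; covers B1=T, B4=F, B5=F
input #5 (m=-2, q=6): events B1->F, B3->E, B2->T, B4->T, B5->T; covers B1=F, B2=T, B3=E, B4=T, B5=T
pool-wide coverage (9 outcomes): B1=T, B1=F, B2=T, B2=F, B3=E, B4=T, B4=F, B5=T, B5=F
size 1 is not enough: best union over all size-1 subsets is 5/9
size 2 is not enough: best union over all size-2 subsets is 8/9
the canonical winner is {2, 3, 4}: size 3, full 9-outcome coverage, earliest index list among size-3 covers
Answer: 3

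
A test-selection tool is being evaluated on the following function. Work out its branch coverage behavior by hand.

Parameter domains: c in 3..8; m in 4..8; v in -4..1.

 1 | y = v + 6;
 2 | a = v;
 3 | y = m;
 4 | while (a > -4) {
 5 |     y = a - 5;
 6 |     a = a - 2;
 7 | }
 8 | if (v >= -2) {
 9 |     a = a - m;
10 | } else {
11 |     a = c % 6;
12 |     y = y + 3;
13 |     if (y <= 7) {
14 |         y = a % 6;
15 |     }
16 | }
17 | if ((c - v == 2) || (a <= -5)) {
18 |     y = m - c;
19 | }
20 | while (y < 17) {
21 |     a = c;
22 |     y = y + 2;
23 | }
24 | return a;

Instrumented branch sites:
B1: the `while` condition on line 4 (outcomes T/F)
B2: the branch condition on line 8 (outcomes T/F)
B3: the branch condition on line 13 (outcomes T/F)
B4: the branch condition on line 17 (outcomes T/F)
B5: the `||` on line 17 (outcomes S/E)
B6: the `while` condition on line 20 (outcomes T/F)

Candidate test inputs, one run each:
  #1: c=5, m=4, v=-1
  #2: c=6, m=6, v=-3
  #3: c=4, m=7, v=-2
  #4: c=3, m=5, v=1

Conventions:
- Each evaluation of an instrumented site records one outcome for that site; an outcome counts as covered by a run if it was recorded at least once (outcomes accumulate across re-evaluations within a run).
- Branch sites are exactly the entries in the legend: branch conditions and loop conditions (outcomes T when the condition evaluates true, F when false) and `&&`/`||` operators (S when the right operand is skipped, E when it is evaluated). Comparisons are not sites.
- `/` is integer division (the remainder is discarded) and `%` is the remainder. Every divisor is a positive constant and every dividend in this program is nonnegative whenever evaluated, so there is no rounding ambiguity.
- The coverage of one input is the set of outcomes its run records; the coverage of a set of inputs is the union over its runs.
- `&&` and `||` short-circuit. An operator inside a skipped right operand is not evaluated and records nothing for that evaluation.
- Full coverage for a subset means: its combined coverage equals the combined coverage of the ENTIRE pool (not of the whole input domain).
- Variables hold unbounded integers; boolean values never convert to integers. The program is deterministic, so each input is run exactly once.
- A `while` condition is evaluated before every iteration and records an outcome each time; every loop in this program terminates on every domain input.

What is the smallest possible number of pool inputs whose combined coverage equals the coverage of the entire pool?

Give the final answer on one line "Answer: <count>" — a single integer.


test 1 (c=5, m=4, v=-1) fires B1->T, B1->T, B1->F, B2->T, B5->E, B4->T, B6->T, B6->T, B6->T, B6->T, B6->T, B6->T, B6->T, B6->T, ...; hits B1=T, B1=F, B2=T, B4=T, B5=E, B6=T, B6=F
test 2 (c=6, m=6, v=-3) fires B1->T, B1->F, B2->F, B3->T, B5->E, B4->F, B6->T, B6->T, B6->T, B6->T, B6->T, B6->T, B6->T, B6->T, ...; hits B1=T, B1=F, B2=F, B3=T, B4=F, B5=E, B6=T, B6=F
test 3 (c=4, m=7, v=-2) fires B1->T, B1->F, B2->T, B5->E, B4->T, B6->T, B6->T, B6->T, B6->T, B6->T, B6->T, B6->T, B6->F; hits B1=T, B1=F, B2=T, B4=T, B5=E, B6=T, B6=F
test 4 (c=3, m=5, v=1) fires B1->T, B1->T, B1->T, B1->F, B2->T, B5->S, B4->T, B6->T, B6->T, B6->T, B6->T, B6->T, B6->T, B6->T, ...; hits B1=T, B1=F, B2=T, B4=T, B5=S, B6=T, B6=F
pool-wide coverage (11 outcomes): B1=T, B1=F, B2=T, B2=F, B3=T, B4=T, B4=F, B5=S, B5=E, B6=T, B6=F
no size-1 subset reaches all 11 outcomes (best union: 8/11)
inputs {2, 4} (size 2) cover everything; no size-2 subset with a lexicographically smaller index list covers all 11
Answer: 2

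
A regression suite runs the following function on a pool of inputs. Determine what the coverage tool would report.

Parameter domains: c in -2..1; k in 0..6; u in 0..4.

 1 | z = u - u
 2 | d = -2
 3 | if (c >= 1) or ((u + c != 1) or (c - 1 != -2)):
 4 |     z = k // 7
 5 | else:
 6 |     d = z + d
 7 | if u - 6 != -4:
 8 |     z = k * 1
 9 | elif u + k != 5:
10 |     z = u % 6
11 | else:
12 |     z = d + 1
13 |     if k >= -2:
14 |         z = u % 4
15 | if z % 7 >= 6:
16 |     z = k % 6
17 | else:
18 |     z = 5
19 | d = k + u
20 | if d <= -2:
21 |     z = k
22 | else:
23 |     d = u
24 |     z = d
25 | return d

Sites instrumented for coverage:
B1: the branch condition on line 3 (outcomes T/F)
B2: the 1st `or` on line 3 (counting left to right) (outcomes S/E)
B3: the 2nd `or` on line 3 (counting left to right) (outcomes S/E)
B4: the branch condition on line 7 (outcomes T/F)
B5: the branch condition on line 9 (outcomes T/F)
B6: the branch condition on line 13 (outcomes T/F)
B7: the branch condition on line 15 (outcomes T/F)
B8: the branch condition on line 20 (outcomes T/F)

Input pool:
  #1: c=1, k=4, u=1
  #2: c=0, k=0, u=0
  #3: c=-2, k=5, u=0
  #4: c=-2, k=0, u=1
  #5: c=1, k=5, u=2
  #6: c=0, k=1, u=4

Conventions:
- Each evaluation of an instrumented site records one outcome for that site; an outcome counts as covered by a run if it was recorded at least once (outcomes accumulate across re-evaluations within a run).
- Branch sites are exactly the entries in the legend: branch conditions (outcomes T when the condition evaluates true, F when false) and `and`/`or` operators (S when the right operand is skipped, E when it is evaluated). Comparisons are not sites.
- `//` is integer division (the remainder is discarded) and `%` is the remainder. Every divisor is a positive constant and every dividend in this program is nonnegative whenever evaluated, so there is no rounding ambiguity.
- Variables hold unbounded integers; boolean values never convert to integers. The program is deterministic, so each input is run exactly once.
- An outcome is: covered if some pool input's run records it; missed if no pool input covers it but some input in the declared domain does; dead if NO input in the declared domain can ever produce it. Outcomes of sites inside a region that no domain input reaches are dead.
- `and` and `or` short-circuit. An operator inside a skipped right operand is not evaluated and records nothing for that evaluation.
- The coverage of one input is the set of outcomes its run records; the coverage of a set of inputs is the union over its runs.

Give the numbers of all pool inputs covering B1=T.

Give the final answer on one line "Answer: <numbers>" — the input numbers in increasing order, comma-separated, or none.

input #1 (c=1, k=4, u=1): hits B1=T
input #2 (c=0, k=0, u=0): hits B1=T
input #3 (c=-2, k=5, u=0): hits B1=T
input #4 (c=-2, k=0, u=1): hits B1=T
input #5 (c=1, k=5, u=2): hits B1=T
input #6 (c=0, k=1, u=4): hits B1=T

Answer: 1, 2, 3, 4, 5, 6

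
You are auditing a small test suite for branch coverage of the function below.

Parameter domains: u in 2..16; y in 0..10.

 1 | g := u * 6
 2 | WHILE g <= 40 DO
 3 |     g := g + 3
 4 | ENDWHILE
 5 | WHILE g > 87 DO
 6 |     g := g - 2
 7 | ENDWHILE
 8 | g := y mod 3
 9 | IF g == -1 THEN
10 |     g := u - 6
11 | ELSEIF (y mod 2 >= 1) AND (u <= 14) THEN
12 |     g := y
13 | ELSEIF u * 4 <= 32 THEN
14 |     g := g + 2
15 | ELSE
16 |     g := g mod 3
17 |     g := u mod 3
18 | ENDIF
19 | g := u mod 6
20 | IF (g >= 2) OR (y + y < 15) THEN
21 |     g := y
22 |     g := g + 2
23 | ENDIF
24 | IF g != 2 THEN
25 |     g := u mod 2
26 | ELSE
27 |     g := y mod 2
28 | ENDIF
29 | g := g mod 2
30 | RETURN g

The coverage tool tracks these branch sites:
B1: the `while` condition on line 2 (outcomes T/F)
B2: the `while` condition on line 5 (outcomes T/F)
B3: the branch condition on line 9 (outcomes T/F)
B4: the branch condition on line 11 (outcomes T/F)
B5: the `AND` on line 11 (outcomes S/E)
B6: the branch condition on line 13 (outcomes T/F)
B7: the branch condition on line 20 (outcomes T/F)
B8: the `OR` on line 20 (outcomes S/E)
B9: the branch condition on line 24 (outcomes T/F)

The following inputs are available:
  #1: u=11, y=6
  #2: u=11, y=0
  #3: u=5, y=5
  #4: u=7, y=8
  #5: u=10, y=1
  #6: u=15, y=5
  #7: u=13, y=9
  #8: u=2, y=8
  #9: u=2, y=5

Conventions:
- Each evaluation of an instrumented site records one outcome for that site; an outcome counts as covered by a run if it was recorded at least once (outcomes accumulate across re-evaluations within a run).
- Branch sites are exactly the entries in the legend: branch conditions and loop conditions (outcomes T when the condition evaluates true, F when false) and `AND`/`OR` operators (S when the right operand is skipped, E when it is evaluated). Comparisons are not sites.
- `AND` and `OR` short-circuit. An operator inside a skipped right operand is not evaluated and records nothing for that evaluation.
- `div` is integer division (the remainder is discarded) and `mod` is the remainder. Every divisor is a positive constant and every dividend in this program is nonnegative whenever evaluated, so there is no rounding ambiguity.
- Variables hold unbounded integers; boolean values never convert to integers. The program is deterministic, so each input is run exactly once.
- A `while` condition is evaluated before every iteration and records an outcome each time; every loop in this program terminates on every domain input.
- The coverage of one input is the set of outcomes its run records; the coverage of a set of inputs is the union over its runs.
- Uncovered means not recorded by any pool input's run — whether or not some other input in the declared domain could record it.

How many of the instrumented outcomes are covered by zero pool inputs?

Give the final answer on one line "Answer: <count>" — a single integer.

input #1, u=11, y=6: events B1->F, B2->F, B3->F, B5->S, B4->F, B6->F, B8->S, B7->T, B9->T; outcomes B1=F, B2=F, B3=F, B4=F, B5=S, B6=F, B7=T, B8=S, B9=T
input #2, u=11, y=0: events B1->F, B2->F, B3->F, B5->S, B4->F, B6->F, B8->S, B7->T, B9->F; outcomes B1=F, B2=F, B3=F, B4=F, B5=S, B6=F, B7=T, B8=S, B9=F
input #3, u=5, y=5: events B1->T, B1->T, B1->T, B1->T, B1->F, B2->F, B3->F, B5->E, B4->T, B8->S, B7->T, B9->T; outcomes B1=T, B1=F, B2=F, B3=F, B4=T, B5=E, B7=T, B8=S, B9=T
input #4, u=7, y=8: events B1->F, B2->F, B3->F, B5->S, B4->F, B6->T, B8->E, B7->F, B9->T; outcomes B1=F, B2=F, B3=F, B4=F, B5=S, B6=T, B7=F, B8=E, B9=T
input #5, u=10, y=1: events B1->F, B2->F, B3->F, B5->E, B4->T, B8->S, B7->T, B9->T; outcomes B1=F, B2=F, B3=F, B4=T, B5=E, B7=T, B8=S, B9=T
input #6, u=15, y=5: events B1->F, B2->T, B2->T, B2->F, B3->F, B5->E, B4->F, B6->F, B8->S, B7->T, B9->T; outcomes B1=F, B2=T, B2=F, B3=F, B4=F, B5=E, B6=F, B7=T, B8=S, B9=T
input #7, u=13, y=9: events B1->F, B2->F, B3->F, B5->E, B4->T, B8->E, B7->F, B9->T; outcomes B1=F, B2=F, B3=F, B4=T, B5=E, B7=F, B8=E, B9=T
input #8, u=2, y=8: events B1->T, B1->T, B1->T, B1->T, B1->T, B1->T, B1->T, B1->T, B1->T, B1->T, B1->F, B2->F, B3->F, B5->S, ...; outcomes B1=T, B1=F, B2=F, B3=F, B4=F, B5=S, B6=T, B7=T, B8=S, B9=T
input #9, u=2, y=5: events B1->T, B1->T, B1->T, B1->T, B1->T, B1->T, B1->T, B1->T, B1->T, B1->T, B1->F, B2->F, B3->F, B5->E, ...; outcomes B1=T, B1=F, B2=F, B3=F, B4=T, B5=E, B7=T, B8=S, B9=T
union over the pool: B1=T, B1=F, B2=T, B2=F, B3=F, B4=T, B4=F, B5=S, B5=E, B6=T, B6=F, B7=T, B7=F, B8=S, B8=E, B9=T, B9=F
uncovered (1 of 18): B3=T

Answer: 1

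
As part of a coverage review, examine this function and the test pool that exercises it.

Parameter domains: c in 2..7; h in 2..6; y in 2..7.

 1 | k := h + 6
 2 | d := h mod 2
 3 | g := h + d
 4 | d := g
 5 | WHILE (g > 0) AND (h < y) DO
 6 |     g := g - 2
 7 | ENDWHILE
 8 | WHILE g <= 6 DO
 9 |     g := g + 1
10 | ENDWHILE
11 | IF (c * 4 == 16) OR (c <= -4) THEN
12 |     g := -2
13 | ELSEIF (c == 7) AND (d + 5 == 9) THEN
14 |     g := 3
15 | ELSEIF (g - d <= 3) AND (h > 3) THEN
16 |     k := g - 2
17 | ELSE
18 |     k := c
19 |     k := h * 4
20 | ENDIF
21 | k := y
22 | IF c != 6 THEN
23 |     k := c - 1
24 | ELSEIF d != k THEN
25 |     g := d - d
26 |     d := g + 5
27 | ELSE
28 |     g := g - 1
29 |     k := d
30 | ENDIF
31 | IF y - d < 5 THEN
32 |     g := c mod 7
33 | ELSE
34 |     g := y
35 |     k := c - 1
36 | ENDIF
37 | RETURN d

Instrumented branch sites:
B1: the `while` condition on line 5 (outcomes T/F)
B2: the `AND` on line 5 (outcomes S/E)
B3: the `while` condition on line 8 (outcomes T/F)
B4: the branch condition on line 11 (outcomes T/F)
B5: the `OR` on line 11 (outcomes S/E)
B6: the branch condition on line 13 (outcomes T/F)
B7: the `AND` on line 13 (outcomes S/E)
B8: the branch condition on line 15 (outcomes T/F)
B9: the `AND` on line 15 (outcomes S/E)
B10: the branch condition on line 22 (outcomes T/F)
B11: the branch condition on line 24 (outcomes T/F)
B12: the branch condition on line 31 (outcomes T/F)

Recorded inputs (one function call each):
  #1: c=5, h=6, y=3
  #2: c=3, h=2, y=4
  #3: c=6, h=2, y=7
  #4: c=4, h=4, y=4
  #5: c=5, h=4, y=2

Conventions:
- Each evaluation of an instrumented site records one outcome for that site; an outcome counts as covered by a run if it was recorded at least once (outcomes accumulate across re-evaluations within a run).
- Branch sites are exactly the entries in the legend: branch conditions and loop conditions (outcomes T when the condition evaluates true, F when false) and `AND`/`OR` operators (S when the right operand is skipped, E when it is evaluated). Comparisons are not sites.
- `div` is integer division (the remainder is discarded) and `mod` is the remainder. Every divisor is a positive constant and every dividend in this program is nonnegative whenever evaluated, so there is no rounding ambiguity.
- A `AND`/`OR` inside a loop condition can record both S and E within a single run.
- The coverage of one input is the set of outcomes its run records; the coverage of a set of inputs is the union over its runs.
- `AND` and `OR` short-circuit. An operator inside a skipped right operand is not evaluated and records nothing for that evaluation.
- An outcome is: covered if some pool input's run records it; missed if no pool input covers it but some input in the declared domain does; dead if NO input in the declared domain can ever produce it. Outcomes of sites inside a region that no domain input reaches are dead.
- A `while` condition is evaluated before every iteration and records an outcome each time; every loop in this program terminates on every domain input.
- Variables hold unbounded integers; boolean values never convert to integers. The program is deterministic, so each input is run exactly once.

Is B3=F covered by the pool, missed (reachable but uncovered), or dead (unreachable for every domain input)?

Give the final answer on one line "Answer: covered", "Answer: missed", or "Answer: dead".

B3=F is recorded by pool input(s) 1, 2, 3, 4, 5 -> covered

Answer: covered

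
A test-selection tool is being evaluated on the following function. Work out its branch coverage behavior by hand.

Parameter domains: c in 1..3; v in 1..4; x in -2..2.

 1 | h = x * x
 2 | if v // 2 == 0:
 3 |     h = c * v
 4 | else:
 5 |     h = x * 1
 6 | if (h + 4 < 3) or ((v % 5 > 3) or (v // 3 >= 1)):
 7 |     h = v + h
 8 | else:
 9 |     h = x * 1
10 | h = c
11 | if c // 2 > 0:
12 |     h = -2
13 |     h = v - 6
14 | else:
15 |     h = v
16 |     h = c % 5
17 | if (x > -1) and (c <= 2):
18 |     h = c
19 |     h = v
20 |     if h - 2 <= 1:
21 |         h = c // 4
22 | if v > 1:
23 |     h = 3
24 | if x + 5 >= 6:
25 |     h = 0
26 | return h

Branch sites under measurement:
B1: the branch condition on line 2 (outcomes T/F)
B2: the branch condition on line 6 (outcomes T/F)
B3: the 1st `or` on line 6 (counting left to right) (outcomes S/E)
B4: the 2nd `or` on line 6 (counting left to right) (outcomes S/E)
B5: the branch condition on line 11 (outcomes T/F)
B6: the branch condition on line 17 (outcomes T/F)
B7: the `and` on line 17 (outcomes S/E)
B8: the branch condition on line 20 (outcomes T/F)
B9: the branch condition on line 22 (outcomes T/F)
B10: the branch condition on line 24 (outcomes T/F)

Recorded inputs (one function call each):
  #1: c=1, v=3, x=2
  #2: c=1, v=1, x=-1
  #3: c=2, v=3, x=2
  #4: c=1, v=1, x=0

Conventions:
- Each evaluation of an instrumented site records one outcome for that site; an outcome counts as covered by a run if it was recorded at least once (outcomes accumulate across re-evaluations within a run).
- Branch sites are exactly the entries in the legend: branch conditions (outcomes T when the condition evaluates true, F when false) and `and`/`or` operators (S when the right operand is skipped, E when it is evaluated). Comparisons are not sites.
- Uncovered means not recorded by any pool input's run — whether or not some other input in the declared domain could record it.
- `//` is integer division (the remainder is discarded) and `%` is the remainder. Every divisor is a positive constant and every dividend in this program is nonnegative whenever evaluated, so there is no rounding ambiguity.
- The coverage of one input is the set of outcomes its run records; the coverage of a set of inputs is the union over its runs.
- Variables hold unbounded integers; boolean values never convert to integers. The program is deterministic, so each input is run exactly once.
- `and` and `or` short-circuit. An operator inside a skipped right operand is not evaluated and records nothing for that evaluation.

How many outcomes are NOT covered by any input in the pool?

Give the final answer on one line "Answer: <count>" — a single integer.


input #1, c=1, v=3, x=2: events B1->F, B3->E, B4->E, B2->T, B5->F, B7->E, B6->T, B8->T, B9->T, B10->T; outcomes B1=F, B2=T, B3=E, B4=E, B5=F, B6=T, B7=E, B8=T, B9=T, B10=T
input #2, c=1, v=1, x=-1: events B1->T, B3->E, B4->E, B2->F, B5->F, B7->S, B6->F, B9->F, B10->F; outcomes B1=T, B2=F, B3=E, B4=E, B5=F, B6=F, B7=S, B9=F, B10=F
input #3, c=2, v=3, x=2: events B1->F, B3->E, B4->E, B2->T, B5->T, B7->E, B6->T, B8->T, B9->T, B10->T; outcomes B1=F, B2=T, B3=E, B4=E, B5=T, B6=T, B7=E, B8=T, B9=T, B10=T
input #4, c=1, v=1, x=0: events B1->T, B3->E, B4->E, B2->F, B5->F, B7->E, B6->T, B8->T, B9->F, B10->F; outcomes B1=T, B2=F, B3=E, B4=E, B5=F, B6=T, B7=E, B8=T, B9=F, B10=F
union over the pool: B1=T, B1=F, B2=T, B2=F, B3=E, B4=E, B5=T, B5=F, B6=T, B6=F, B7=S, B7=E, B8=T, B9=T, B9=F, B10=T, B10=F
uncovered (3 of 20): B3=S, B4=S, B8=F
Answer: 3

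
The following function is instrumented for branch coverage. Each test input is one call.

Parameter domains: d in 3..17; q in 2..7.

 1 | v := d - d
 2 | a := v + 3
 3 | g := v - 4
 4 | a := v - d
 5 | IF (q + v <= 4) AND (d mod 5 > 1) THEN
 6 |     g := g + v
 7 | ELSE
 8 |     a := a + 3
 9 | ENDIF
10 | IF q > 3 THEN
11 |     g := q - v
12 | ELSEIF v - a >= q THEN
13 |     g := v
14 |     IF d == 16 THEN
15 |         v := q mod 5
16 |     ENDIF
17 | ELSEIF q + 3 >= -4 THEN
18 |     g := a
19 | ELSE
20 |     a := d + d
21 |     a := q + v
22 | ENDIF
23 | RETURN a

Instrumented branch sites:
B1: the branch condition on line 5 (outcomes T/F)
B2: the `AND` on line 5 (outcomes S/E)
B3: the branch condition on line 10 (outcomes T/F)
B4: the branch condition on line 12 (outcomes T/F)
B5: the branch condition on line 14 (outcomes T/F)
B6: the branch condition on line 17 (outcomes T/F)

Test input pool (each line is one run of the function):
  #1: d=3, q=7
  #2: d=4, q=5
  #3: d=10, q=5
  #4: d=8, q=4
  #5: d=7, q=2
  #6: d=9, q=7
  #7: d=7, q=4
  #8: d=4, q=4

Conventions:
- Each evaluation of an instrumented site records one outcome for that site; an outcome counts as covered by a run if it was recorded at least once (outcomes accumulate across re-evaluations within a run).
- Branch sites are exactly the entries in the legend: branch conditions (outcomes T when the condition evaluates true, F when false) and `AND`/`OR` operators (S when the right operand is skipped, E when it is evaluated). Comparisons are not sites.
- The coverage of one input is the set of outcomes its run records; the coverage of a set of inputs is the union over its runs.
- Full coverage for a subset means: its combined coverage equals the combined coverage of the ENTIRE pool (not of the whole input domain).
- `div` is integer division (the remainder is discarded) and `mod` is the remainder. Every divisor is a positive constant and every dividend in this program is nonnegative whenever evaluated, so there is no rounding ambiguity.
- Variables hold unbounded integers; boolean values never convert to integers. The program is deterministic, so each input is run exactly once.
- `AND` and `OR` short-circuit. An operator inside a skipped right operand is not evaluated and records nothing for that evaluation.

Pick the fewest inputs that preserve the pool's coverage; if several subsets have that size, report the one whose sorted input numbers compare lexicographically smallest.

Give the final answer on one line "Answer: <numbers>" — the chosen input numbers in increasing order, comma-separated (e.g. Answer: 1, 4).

input #1 (d=3, q=7): events B2->S, B1->F, B3->T; covers B1=F, B2=S, B3=T
input #2 (d=4, q=5): events B2->S, B1->F, B3->T; covers B1=F, B2=S, B3=T
input #3 (d=10, q=5): events B2->S, B1->F, B3->T; covers B1=F, B2=S, B3=T
input #4 (d=8, q=4): events B2->E, B1->T, B3->T; covers B1=T, B2=E, B3=T
input #5 (d=7, q=2): events B2->E, B1->T, B3->F, B4->T, B5->F; covers B1=T, B2=E, B3=F, B4=T, B5=F
input #6 (d=9, q=7): events B2->S, B1->F, B3->T; covers B1=F, B2=S, B3=T
input #7 (d=7, q=4): events B2->E, B1->T, B3->T; covers B1=T, B2=E, B3=T
input #8 (d=4, q=4): events B2->E, B1->T, B3->T; covers B1=T, B2=E, B3=T
union over all inputs: B1=T, B1=F, B2=S, B2=E, B3=T, B3=F, B4=T, B5=F (8 outcomes)
checked all size-1 subsets: none covers 8 outcomes (max 5/8)
inputs {1, 5} (size 2) cover everything; no size-2 subset with a lexicographically smaller index list covers all 8

Answer: 1, 5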